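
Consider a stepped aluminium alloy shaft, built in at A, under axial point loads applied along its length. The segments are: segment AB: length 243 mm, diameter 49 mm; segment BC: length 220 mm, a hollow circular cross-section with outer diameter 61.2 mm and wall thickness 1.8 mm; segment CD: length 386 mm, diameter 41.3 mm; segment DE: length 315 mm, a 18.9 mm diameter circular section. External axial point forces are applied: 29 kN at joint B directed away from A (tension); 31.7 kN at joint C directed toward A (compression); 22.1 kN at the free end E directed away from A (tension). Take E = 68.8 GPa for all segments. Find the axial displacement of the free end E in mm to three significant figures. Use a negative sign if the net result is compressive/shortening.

0.398 mm

Internal axial forces (sectioning from the free end, tension +): N_DE = 22.1 kN, N_CD = 22.1 kN, N_BC = -9.6 kN, N_AB = 19.4 kN.
A_AB = 1886 mm².
A_BC = 335.9 mm².
A_CD = 1340 mm².
A_DE = 280.6 mm².
δ_AB = 19400·243/(1886·68800) = 0.03634 mm
δ_BC = -9600·220/(335.9·68800) = -0.09139 mm
δ_CD = 22100·386/(1340·68800) = 0.09256 mm
δ_DE = 22100·315/(280.6·68800) = 0.3607 mm
δ = Σδ_i = 0.3982 mm.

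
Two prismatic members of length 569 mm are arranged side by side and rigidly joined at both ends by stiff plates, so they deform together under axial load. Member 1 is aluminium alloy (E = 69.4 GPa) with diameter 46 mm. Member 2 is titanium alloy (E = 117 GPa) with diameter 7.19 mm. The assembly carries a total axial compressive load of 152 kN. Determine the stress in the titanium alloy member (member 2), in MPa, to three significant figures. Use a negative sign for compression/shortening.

-148 MPa

A_1 = 1662 mm².
A_2 = 40.6 mm².
Equal strain + equilibrium ⇒ each member carries load in proportion to AE: A₁E₁ = 115300000 N, A₂E₂ = 4750000 N, ΣAE = 120100000 N.
σ₂ = P·E₂/ΣAE = -152000·117000/120100000 = -148.1 MPa.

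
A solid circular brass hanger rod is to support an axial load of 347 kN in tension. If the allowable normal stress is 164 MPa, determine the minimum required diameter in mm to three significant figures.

51.9 mm

Required area A ≥ P/σ_allow = 347000/164 = 2116 mm².
For a solid circular section, d ≥ √(4A/π) = 51.9 mm.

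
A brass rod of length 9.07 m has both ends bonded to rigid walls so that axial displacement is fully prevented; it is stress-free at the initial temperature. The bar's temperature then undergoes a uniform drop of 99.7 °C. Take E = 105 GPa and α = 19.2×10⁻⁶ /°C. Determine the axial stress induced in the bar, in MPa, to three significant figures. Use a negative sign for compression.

201 MPa

Free thermal expansion αLΔT = 19.2e-6 · 9070 · -99.7 = -17.36 mm.
The walls impose strain ε = −(-17.36)/9070 = 1.9142e-03; σ = Eε = 105000 · 1.9142e-03 = 201 MPa.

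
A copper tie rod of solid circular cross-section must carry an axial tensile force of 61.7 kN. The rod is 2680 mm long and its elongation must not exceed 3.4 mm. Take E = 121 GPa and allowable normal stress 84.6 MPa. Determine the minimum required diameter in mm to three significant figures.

Required area A ≥ P/σ_allow = 61700/84.6 = 729.3 mm².
For a solid circular section, d ≥ √(4A/π) = 30.47 mm.
Elongation limit: A ≥ PL/(Eδ_allow) = 61700·2680/(121000·3.4) = 401.9 mm² ⇒ d ≥ 22.62 mm.
The stress limit governs.

30.5 mm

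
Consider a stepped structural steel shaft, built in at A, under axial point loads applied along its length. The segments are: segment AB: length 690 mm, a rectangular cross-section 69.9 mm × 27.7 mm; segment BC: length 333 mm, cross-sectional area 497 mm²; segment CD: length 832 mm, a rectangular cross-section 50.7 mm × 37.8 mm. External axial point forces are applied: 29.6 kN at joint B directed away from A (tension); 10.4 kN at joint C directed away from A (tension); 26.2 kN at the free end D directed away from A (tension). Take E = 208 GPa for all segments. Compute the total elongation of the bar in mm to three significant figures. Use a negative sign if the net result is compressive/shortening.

0.286 mm

Internal axial forces (sectioning from the free end, tension +): N_CD = 26.2 kN, N_BC = 36.6 kN, N_AB = 66.2 kN.
A_AB = 1936 mm².
A_CD = 1916 mm².
δ_AB = 66200·690/(1936·208000) = 0.1134 mm
δ_BC = 36600·333/(497·208000) = 0.1179 mm
δ_CD = 26200·832/(1916·208000) = 0.05468 mm
δ = Σδ_i = 0.286 mm.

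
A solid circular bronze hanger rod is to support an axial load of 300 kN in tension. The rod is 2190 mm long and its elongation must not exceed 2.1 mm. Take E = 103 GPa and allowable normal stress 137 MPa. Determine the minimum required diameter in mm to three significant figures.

Required area A ≥ P/σ_allow = 300000/137 = 2190 mm².
For a solid circular section, d ≥ √(4A/π) = 52.8 mm.
Elongation limit: A ≥ PL/(Eδ_allow) = 300000·2190/(103000·2.1) = 3037 mm² ⇒ d ≥ 62.19 mm.
The elongation limit governs.

62.2 mm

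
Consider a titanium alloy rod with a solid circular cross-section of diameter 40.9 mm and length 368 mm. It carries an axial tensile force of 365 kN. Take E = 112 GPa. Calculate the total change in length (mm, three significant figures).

0.913 mm

A = 1314 mm².
δ_mech = NL/(AE) = 365000·368/(1314·112000) = 0.9128 mm.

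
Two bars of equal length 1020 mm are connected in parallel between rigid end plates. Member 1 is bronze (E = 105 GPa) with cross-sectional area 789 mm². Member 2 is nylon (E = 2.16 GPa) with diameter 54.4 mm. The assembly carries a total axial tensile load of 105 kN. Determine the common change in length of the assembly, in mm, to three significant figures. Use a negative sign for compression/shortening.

A_2 = 2324 mm².
Equal strain + equilibrium ⇒ each member carries load in proportion to AE: A₁E₁ = 82840000 N, A₂E₂ = 5020000 N, ΣAE = 87870000 N.
δ = PL/ΣAE = 105000·1020/87870000 = 1.219 mm.

1.22 mm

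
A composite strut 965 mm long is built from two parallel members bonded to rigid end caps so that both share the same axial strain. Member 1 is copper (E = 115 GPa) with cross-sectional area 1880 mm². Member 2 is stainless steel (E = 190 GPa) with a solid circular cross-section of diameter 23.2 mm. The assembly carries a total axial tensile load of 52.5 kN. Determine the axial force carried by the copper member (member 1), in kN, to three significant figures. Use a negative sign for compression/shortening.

A_2 = 422.7 mm².
Equal strain + equilibrium ⇒ each member carries load in proportion to AE: A₁E₁ = 216200000 N, A₂E₂ = 80320000 N, ΣAE = 296500000 N.
F₁ = P·A₁E₁/ΣAE = 52500·216200000/296500000 = 38280 N.

38.3 kN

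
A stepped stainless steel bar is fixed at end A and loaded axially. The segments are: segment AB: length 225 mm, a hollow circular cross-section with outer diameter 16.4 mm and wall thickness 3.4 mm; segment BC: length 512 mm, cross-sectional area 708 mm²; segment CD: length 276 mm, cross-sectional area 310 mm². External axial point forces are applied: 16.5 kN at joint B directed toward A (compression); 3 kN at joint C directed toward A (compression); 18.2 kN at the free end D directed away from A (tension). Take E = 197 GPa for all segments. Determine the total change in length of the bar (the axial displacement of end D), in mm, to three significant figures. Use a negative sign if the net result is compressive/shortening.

Internal axial forces (sectioning from the free end, tension +): N_CD = 18.2 kN, N_BC = 15.2 kN, N_AB = -1.3 kN.
A_AB = 138.9 mm².
δ_AB = -1300·225/(138.9·197000) = -0.01069 mm
δ_BC = 15200·512/(708·197000) = 0.0558 mm
δ_CD = 18200·276/(310·197000) = 0.08225 mm
δ = Σδ_i = 0.1274 mm.

0.127 mm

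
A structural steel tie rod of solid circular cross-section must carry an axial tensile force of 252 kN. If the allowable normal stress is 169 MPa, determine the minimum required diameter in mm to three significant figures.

Required area A ≥ P/σ_allow = 252000/169 = 1491 mm².
For a solid circular section, d ≥ √(4A/π) = 43.57 mm.

43.6 mm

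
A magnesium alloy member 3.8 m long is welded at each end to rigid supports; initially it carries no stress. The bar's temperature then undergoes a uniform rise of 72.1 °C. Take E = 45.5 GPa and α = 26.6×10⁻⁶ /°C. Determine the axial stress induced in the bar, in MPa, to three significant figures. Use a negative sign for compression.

Free thermal expansion αLΔT = 26.6e-6 · 3800 · 72.1 = 7.288 mm.
The walls impose strain ε = −(7.288)/3800 = -1.9179e-03; σ = Eε = 45500 · -1.9179e-03 = -87.26 MPa.

-87.3 MPa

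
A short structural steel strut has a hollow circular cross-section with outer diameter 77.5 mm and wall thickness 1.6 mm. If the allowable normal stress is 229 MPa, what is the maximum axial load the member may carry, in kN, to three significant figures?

A = 381.5 mm².
P_max = σ_allow · A = 229 · 381.5 = 87370 N = 87.37 kN.

87.4 kN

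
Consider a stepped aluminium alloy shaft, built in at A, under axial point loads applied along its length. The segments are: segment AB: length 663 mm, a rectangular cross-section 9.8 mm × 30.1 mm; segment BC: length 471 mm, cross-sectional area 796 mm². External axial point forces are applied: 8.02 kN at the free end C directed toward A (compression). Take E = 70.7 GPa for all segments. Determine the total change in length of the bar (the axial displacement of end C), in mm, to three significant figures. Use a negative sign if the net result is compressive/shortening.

-0.322 mm

Internal axial forces (sectioning from the free end, tension +): N_BC = -8.02 kN, N_AB = -8.02 kN.
A_AB = 295 mm².
δ_AB = -8020·663/(295·70700) = -0.255 mm
δ_BC = -8020·471/(796·70700) = -0.06712 mm
δ = Σδ_i = -0.3221 mm.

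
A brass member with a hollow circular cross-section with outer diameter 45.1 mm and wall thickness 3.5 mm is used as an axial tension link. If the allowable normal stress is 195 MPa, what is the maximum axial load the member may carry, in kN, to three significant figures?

89.2 kN

A = 457.4 mm².
P_max = σ_allow · A = 195 · 457.4 = 89200 N = 89.2 kN.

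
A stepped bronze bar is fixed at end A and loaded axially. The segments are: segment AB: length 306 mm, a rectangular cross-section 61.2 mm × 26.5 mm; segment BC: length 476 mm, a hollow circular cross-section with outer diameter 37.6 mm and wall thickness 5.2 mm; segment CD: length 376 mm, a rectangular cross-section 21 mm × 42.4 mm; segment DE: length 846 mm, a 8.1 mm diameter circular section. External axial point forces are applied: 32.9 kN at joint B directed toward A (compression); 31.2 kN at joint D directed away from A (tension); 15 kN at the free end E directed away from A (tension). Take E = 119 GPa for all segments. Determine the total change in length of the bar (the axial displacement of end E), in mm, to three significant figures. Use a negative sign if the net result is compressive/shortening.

2.60 mm

Internal axial forces (sectioning from the free end, tension +): N_DE = 15 kN, N_CD = 46.2 kN, N_BC = 46.2 kN, N_AB = 13.3 kN.
A_AB = 1622 mm².
A_BC = 529.3 mm².
A_CD = 890.4 mm².
A_DE = 51.53 mm².
δ_AB = 13300·306/(1622·119000) = 0.02109 mm
δ_BC = 46200·476/(529.3·119000) = 0.3491 mm
δ_CD = 46200·376/(890.4·119000) = 0.1639 mm
δ_DE = 15000·846/(51.53·119000) = 2.069 mm
δ = Σδ_i = 2.604 mm.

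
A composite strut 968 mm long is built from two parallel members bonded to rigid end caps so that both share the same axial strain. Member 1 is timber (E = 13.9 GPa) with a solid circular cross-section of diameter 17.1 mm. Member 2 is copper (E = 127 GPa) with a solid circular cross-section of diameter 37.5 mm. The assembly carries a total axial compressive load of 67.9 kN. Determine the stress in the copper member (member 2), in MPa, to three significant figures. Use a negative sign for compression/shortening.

A_1 = 229.7 mm².
A_2 = 1104 mm².
Equal strain + equilibrium ⇒ each member carries load in proportion to AE: A₁E₁ = 3192000 N, A₂E₂ = 140300000 N, ΣAE = 143500000 N.
σ₂ = P·E₂/ΣAE = -67900·127000/143500000 = -60.11 MPa.

-60.1 MPa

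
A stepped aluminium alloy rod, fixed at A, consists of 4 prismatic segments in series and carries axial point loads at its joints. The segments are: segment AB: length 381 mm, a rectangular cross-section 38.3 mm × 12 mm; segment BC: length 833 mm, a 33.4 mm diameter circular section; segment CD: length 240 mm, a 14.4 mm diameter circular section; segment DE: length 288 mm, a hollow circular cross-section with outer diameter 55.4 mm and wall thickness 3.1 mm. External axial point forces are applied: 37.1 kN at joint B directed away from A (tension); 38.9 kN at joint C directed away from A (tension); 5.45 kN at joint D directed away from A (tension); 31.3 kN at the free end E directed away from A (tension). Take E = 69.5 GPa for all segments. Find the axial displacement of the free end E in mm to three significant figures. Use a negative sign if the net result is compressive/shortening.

Internal axial forces (sectioning from the free end, tension +): N_DE = 31.3 kN, N_CD = 36.75 kN, N_BC = 75.65 kN, N_AB = 112.8 kN.
A_AB = 459.6 mm².
A_BC = 876.2 mm².
A_CD = 162.9 mm².
A_DE = 509.3 mm².
δ_AB = 112800·381/(459.6·69500) = 1.345 mm
δ_BC = 75650·833/(876.2·69500) = 1.035 mm
δ_CD = 36750·240/(162.9·69500) = 0.7792 mm
δ_DE = 31300·288/(509.3·69500) = 0.2546 mm
δ = Σδ_i = 3.414 mm.

3.41 mm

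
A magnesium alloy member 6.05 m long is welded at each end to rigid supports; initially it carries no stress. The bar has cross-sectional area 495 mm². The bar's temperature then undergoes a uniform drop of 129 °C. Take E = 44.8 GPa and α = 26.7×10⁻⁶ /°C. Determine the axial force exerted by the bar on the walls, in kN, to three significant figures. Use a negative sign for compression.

76.4 kN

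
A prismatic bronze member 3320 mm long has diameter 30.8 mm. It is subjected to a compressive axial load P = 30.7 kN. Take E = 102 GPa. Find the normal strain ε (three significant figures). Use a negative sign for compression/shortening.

-4.04e-04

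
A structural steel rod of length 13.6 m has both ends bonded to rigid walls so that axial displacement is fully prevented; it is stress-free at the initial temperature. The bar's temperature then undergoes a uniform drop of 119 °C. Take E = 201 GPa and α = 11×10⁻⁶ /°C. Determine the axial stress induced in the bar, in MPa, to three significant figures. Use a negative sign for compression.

263 MPa

Free thermal expansion αLΔT = 11e-6 · 13600 · -119 = -17.8 mm.
The walls impose strain ε = −(-17.8)/13600 = 1.3090e-03; σ = Eε = 201000 · 1.3090e-03 = 263.1 MPa.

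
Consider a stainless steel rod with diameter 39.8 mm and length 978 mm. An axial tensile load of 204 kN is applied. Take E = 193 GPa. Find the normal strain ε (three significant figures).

A = 1244 mm².
σ = N/A = 164 MPa; ε = σ/E = 164/193000 = 8.496e-04.

8.50e-04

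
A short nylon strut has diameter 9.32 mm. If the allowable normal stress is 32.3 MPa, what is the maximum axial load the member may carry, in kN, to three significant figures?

2.20 kN

A = 68.22 mm².
P_max = σ_allow · A = 32.3 · 68.22 = 2204 N = 2.204 kN.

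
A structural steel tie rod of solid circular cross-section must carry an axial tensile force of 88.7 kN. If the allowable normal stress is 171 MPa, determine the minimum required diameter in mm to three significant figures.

25.7 mm

Required area A ≥ P/σ_allow = 88700/171 = 518.7 mm².
For a solid circular section, d ≥ √(4A/π) = 25.7 mm.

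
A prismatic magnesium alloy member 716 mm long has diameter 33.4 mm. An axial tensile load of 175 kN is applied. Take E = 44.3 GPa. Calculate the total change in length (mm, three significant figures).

3.23 mm

A = 876.2 mm².
δ_mech = NL/(AE) = 175000·716/(876.2·44300) = 3.228 mm.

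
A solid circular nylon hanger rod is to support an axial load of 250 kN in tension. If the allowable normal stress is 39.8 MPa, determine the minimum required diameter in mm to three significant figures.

89.4 mm

Required area A ≥ P/σ_allow = 250000/39.8 = 6281 mm².
For a solid circular section, d ≥ √(4A/π) = 89.43 mm.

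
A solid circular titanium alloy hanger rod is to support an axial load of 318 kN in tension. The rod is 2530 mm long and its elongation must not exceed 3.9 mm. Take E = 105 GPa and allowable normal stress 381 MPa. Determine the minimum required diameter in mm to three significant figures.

Required area A ≥ P/σ_allow = 318000/381 = 834.6 mm².
For a solid circular section, d ≥ √(4A/π) = 32.6 mm.
Elongation limit: A ≥ PL/(Eδ_allow) = 318000·2530/(105000·3.9) = 1965 mm² ⇒ d ≥ 50.02 mm.
The elongation limit governs.

50.0 mm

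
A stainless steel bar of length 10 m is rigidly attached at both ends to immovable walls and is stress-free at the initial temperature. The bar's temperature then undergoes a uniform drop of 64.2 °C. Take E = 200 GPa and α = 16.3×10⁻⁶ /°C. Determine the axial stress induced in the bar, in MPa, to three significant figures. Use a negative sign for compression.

209 MPa

Free thermal expansion αLΔT = 16.3e-6 · 10000 · -64.2 = -10.46 mm.
The walls impose strain ε = −(-10.46)/10000 = 1.0465e-03; σ = Eε = 200000 · 1.0465e-03 = 209.3 MPa.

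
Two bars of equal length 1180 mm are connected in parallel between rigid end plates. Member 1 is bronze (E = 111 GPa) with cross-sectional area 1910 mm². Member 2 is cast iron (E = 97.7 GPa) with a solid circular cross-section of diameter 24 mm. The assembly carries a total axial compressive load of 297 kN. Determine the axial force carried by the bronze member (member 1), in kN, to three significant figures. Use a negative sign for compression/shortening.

A_2 = 452.4 mm².
Equal strain + equilibrium ⇒ each member carries load in proportion to AE: A₁E₁ = 212000000 N, A₂E₂ = 44200000 N, ΣAE = 256200000 N.
F₁ = P·A₁E₁/ΣAE = -297000·212000000/256200000 = -245800 N.

-246 kN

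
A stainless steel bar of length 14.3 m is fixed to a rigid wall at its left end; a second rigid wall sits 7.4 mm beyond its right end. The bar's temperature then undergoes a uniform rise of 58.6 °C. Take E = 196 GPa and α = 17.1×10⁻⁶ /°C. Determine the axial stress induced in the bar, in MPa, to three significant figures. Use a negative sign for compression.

-95.0 MPa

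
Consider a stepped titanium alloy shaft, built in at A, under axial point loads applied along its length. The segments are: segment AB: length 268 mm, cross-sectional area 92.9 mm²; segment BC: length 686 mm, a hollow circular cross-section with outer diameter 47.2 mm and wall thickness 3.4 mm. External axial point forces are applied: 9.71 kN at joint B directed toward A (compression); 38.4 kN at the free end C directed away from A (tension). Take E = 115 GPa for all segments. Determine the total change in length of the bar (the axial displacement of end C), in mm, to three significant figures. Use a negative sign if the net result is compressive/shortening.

1.21 mm

Internal axial forces (sectioning from the free end, tension +): N_BC = 38.4 kN, N_AB = 28.69 kN.
A_BC = 467.8 mm².
δ_AB = 28690·268/(92.9·115000) = 0.7197 mm
δ_BC = 38400·686/(467.8·115000) = 0.4896 mm
δ = Σδ_i = 1.209 mm.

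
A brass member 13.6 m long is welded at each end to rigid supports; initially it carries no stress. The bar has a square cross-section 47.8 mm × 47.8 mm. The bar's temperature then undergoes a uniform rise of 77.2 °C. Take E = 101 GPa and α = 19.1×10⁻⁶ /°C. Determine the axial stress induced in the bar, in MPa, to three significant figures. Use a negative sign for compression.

Free thermal expansion αLΔT = 19.1e-6 · 13600 · 77.2 = 20.05 mm.
The walls impose strain ε = −(20.05)/13600 = -1.4745e-03; σ = Eε = 101000 · -1.4745e-03 = -148.9 MPa.

-149 MPa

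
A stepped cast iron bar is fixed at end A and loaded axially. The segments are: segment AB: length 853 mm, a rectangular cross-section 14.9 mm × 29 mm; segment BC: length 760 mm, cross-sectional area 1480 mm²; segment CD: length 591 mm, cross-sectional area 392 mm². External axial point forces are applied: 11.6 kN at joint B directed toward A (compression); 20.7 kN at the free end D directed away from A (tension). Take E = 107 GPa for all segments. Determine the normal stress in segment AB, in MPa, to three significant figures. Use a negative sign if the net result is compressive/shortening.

21.1 MPa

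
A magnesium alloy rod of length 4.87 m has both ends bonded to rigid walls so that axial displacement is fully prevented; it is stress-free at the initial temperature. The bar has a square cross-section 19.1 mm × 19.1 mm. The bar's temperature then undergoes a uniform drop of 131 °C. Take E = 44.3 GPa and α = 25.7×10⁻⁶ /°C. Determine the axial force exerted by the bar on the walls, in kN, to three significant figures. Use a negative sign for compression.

Free thermal expansion αLΔT = 25.7e-6 · 4870 · -131 = -16.4 mm.
The walls impose strain ε = −(-16.4)/4870 = 3.3667e-03; σ = Eε = 44300 · 3.3667e-03 = 149.1 MPa.
Wall reaction R = σ·A = 149.1·364.8 = 54410 N = 54.41 kN.

54.4 kN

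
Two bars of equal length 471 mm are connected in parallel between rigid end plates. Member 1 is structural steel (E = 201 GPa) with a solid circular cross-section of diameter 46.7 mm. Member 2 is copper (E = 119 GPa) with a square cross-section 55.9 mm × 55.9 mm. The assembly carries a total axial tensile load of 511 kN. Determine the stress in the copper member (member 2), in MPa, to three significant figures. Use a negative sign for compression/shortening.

84.9 MPa

A_1 = 1713 mm².
A_2 = 3125 mm².
Equal strain + equilibrium ⇒ each member carries load in proportion to AE: A₁E₁ = 344300000 N, A₂E₂ = 371900000 N, ΣAE = 716100000 N.
σ₂ = P·E₂/ΣAE = 511000·119000/716100000 = 84.91 MPa.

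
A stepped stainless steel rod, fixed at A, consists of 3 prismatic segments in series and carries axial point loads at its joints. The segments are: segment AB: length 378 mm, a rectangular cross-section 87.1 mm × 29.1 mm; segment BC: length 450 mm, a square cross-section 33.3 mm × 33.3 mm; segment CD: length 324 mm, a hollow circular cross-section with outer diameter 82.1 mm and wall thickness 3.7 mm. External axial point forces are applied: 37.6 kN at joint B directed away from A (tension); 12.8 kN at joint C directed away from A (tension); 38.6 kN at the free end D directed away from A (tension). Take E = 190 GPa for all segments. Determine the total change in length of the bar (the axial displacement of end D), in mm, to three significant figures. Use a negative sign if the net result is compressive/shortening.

Internal axial forces (sectioning from the free end, tension +): N_CD = 38.6 kN, N_BC = 51.4 kN, N_AB = 89 kN.
A_AB = 2535 mm².
A_BC = 1109 mm².
A_CD = 911.3 mm².
δ_AB = 89000·378/(2535·190000) = 0.06986 mm
δ_BC = 51400·450/(1109·190000) = 0.1098 mm
δ_CD = 38600·324/(911.3·190000) = 0.07223 mm
δ = Σδ_i = 0.2519 mm.

0.252 mm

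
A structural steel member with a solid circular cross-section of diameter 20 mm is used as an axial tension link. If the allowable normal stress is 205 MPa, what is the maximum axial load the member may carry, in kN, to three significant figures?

64.4 kN

A = 314.2 mm².
P_max = σ_allow · A = 205 · 314.2 = 64400 N = 64.4 kN.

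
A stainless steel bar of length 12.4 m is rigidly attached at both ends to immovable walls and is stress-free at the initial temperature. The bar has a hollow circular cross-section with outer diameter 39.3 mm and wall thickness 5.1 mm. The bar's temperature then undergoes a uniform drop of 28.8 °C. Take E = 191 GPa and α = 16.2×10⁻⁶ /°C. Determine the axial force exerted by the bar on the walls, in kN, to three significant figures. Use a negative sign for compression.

Free thermal expansion αLΔT = 16.2e-6 · 12400 · -28.8 = -5.785 mm.
The walls impose strain ε = −(-5.785)/12400 = 4.6656e-04; σ = Eε = 191000 · 4.6656e-04 = 89.11 MPa.
Wall reaction R = σ·A = 89.11·548 = 48830 N = 48.83 kN.

48.8 kN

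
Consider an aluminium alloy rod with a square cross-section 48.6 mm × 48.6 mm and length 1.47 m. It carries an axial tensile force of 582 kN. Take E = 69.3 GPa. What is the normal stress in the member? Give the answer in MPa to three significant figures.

246 MPa

A = 2362 mm².
σ = N/A = 582000/2362 = 246.4 MPa.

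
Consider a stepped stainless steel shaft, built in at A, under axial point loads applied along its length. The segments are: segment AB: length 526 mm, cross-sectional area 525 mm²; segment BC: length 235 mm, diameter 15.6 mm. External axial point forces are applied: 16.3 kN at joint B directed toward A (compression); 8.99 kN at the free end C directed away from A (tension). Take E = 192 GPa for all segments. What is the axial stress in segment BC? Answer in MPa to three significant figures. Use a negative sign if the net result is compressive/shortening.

Internal axial forces (sectioning from the free end, tension +): N_BC = 8.99 kN, N_AB = -7.31 kN.
A_BC = 191.1 mm².
σ_BC = N_BC/A_BC = 8990/191.1 = 47.03 MPa.

47.0 MPa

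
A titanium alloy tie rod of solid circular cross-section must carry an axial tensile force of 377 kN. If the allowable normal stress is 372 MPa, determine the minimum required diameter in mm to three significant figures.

35.9 mm

Required area A ≥ P/σ_allow = 377000/372 = 1013 mm².
For a solid circular section, d ≥ √(4A/π) = 35.92 mm.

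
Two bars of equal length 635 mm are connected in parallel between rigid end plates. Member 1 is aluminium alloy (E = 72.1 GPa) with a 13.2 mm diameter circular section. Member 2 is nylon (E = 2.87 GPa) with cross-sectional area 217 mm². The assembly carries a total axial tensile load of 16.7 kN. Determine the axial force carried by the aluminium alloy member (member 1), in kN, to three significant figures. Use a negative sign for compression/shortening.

15.7 kN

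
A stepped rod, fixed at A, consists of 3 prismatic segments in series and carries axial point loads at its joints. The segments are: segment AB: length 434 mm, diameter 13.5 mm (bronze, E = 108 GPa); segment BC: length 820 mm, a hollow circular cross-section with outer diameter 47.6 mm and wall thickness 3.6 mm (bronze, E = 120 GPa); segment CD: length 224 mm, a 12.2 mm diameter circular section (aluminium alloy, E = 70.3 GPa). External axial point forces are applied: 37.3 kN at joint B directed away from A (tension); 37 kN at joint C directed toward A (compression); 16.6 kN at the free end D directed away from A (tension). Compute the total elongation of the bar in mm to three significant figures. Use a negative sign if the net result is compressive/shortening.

0.647 mm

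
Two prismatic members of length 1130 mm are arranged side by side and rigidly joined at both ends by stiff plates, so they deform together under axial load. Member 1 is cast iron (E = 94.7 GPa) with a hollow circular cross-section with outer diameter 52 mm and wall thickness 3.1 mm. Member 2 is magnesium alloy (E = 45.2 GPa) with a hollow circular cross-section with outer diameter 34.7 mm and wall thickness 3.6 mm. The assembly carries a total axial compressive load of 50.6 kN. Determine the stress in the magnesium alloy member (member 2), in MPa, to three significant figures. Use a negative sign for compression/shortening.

A_1 = 476.2 mm².
A_2 = 351.7 mm².
Equal strain + equilibrium ⇒ each member carries load in proportion to AE: A₁E₁ = 45100000 N, A₂E₂ = 15900000 N, ΣAE = 61000000 N.
σ₂ = P·E₂/ΣAE = -50600·45200/61000000 = -37.5 MPa.

-37.5 MPa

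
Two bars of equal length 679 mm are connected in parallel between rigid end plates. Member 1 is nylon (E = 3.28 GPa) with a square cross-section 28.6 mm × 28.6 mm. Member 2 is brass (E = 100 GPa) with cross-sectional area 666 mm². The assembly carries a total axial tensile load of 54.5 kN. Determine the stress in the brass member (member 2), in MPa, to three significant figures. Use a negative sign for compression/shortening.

78.7 MPa

A_1 = 818 mm².
Equal strain + equilibrium ⇒ each member carries load in proportion to AE: A₁E₁ = 2683000 N, A₂E₂ = 66600000 N, ΣAE = 69280000 N.
σ₂ = P·E₂/ΣAE = 54500·100000/69280000 = 78.66 MPa.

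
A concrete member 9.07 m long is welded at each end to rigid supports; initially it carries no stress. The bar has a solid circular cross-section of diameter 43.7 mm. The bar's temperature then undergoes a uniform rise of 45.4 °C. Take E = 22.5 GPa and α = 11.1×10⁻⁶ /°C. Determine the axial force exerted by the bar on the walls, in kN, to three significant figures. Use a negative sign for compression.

-17.0 kN

Free thermal expansion αLΔT = 11.1e-6 · 9070 · 45.4 = 4.571 mm.
The walls impose strain ε = −(4.571)/9070 = -5.0394e-04; σ = Eε = 22500 · -5.0394e-04 = -11.34 MPa.
Wall reaction R = σ·A = -11.34·1500 = -17010 N = -17.01 kN.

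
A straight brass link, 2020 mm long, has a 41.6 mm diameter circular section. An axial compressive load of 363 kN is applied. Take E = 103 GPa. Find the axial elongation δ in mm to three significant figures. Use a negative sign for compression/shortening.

A = 1359 mm².
δ_mech = NL/(AE) = -363000·2020/(1359·103000) = -5.238 mm.

-5.24 mm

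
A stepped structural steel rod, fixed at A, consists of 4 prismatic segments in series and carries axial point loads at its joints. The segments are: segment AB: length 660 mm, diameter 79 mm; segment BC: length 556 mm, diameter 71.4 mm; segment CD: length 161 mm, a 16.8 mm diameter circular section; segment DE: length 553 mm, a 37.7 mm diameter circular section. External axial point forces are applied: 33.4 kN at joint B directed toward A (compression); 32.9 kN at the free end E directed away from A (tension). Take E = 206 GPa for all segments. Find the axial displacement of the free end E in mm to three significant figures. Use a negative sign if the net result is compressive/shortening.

0.217 mm

Internal axial forces (sectioning from the free end, tension +): N_DE = 32.9 kN, N_CD = 32.9 kN, N_BC = 32.9 kN, N_AB = -0.5 kN.
A_AB = 4902 mm².
A_BC = 4004 mm².
A_CD = 221.7 mm².
A_DE = 1116 mm².
δ_AB = -500·660/(4902·206000) = -0.0003268 mm
δ_BC = 32900·556/(4004·206000) = 0.02218 mm
δ_CD = 32900·161/(221.7·206000) = 0.116 mm
δ_DE = 32900·553/(1116·206000) = 0.07912 mm
δ = Σδ_i = 0.217 mm.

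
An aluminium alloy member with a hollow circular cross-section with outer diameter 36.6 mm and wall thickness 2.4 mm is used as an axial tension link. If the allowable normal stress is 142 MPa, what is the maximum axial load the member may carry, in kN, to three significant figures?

36.6 kN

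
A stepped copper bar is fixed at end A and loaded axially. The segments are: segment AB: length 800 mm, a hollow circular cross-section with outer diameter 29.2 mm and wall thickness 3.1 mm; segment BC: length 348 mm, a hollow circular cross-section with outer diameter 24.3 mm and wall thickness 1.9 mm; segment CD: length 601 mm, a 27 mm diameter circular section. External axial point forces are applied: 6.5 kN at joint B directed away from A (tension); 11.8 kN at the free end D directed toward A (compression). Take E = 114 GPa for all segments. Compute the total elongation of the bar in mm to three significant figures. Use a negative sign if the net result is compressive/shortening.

Internal axial forces (sectioning from the free end, tension +): N_CD = -11.8 kN, N_BC = -11.8 kN, N_AB = -5.3 kN.
A_AB = 254.2 mm².
A_BC = 133.7 mm².
A_CD = 572.6 mm².
δ_AB = -5300·800/(254.2·114000) = -0.1463 mm
δ_BC = -11800·348/(133.7·114000) = -0.2694 mm
δ_CD = -11800·601/(572.6·114000) = -0.1087 mm
δ = Σδ_i = -0.5244 mm.

-0.524 mm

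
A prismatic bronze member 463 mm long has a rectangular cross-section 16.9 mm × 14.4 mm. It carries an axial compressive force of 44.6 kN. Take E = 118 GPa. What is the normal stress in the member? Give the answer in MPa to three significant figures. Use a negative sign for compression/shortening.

A = 243.4 mm².
σ = N/A = -44600/243.4 = -183.3 MPa.

-183 MPa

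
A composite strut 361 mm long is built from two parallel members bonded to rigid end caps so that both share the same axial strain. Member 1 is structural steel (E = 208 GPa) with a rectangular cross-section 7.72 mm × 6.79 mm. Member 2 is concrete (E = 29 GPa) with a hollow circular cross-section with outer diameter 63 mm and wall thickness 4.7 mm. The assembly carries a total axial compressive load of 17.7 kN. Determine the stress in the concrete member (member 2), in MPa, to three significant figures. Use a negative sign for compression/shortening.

A_1 = 52.42 mm².
A_2 = 860.8 mm².
Equal strain + equilibrium ⇒ each member carries load in proportion to AE: A₁E₁ = 10900000 N, A₂E₂ = 24960000 N, ΣAE = 35870000 N.
σ₂ = P·E₂/ΣAE = -17700·29000/35870000 = -14.31 MPa.

-14.3 MPa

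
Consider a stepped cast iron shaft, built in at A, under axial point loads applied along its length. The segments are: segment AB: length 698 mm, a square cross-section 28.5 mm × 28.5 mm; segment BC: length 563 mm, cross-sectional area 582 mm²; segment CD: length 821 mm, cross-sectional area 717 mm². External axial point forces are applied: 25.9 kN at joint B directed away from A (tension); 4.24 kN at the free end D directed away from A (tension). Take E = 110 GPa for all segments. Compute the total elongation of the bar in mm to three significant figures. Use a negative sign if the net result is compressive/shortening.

0.317 mm

Internal axial forces (sectioning from the free end, tension +): N_CD = 4.24 kN, N_BC = 4.24 kN, N_AB = 30.14 kN.
A_AB = 812.2 mm².
δ_AB = 30140·698/(812.2·110000) = 0.2355 mm
δ_BC = 4240·563/(582·110000) = 0.03729 mm
δ_CD = 4240·821/(717·110000) = 0.04414 mm
δ = Σδ_i = 0.3169 mm.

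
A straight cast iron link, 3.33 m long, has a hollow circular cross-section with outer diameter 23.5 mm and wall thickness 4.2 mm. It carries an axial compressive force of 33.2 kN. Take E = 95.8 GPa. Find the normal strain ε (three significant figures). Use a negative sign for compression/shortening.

A = 254.7 mm².
σ = N/A = -130.4 MPa; ε = σ/E = -130.4/95800 = -1.361e-03.

-0.00136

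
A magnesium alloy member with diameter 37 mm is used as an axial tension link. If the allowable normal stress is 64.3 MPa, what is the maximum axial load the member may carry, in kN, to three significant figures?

69.1 kN

A = 1075 mm².
P_max = σ_allow · A = 64.3 · 1075 = 69140 N = 69.14 kN.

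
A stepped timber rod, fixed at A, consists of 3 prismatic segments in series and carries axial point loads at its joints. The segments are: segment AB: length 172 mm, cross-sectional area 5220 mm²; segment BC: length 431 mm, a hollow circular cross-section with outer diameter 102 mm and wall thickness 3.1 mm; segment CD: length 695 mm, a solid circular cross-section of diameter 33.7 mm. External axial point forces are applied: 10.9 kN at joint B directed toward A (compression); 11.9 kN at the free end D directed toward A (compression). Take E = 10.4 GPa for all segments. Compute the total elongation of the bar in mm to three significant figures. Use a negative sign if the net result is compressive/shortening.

-1.48 mm

Internal axial forces (sectioning from the free end, tension +): N_CD = -11.9 kN, N_BC = -11.9 kN, N_AB = -22.8 kN.
A_BC = 963.2 mm².
A_CD = 892 mm².
δ_AB = -22800·172/(5220·10400) = -0.07224 mm
δ_BC = -11900·431/(963.2·10400) = -0.512 mm
δ_CD = -11900·695/(892·10400) = -0.8916 mm
δ = Σδ_i = -1.476 mm.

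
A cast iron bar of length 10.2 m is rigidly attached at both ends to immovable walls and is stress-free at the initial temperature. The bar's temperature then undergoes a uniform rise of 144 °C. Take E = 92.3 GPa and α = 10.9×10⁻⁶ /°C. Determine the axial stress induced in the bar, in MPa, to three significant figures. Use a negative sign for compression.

-145 MPa

Free thermal expansion αLΔT = 10.9e-6 · 10200 · 144 = 16.01 mm.
The walls impose strain ε = −(16.01)/10200 = -1.5696e-03; σ = Eε = 92300 · -1.5696e-03 = -144.9 MPa.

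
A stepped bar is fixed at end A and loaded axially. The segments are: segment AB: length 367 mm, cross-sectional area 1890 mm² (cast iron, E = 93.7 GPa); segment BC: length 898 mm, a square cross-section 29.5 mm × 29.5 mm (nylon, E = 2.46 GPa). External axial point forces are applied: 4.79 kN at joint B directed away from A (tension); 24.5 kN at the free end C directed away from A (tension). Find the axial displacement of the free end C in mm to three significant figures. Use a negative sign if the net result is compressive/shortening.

10.3 mm

Internal axial forces (sectioning from the free end, tension +): N_BC = 24.5 kN, N_AB = 29.29 kN.
A_BC = 870.2 mm².
δ_AB = 29290·367/(1890·93700) = 0.0607 mm
δ_BC = 24500·898/(870.2·2460) = 10.28 mm
δ = Σδ_i = 10.34 mm.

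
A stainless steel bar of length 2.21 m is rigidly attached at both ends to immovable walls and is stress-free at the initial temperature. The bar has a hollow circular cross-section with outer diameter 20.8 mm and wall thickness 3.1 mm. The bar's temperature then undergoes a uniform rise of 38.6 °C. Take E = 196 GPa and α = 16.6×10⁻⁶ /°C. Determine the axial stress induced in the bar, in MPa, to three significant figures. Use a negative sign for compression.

Free thermal expansion αLΔT = 16.6e-6 · 2210 · 38.6 = 1.416 mm.
The walls impose strain ε = −(1.416)/2210 = -6.4076e-04; σ = Eε = 196000 · -6.4076e-04 = -125.6 MPa.

-126 MPa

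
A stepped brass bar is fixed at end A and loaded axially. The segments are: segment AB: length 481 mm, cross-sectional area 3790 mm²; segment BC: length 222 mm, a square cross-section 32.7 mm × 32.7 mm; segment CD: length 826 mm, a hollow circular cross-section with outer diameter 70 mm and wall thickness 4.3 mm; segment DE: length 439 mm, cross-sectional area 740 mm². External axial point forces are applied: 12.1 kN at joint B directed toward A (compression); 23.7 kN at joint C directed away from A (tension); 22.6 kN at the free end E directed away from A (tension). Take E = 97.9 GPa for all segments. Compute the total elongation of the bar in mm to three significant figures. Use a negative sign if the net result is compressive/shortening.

Internal axial forces (sectioning from the free end, tension +): N_DE = 22.6 kN, N_CD = 22.6 kN, N_BC = 46.3 kN, N_AB = 34.2 kN.
A_BC = 1069 mm².
A_CD = 887.5 mm².
δ_AB = 34200·481/(3790·97900) = 0.04434 mm
δ_BC = 46300·222/(1069·97900) = 0.09819 mm
δ_CD = 22600·826/(887.5·97900) = 0.2148 mm
δ_DE = 22600·439/(740·97900) = 0.1369 mm
δ = Σδ_i = 0.4943 mm.

0.494 mm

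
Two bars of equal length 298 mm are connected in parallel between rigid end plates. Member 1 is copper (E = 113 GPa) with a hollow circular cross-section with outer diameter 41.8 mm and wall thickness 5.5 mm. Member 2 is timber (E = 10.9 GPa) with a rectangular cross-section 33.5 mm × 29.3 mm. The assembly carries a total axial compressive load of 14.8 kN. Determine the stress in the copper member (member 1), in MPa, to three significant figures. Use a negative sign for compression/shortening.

A_1 = 627.2 mm².
A_2 = 981.6 mm².
Equal strain + equilibrium ⇒ each member carries load in proportion to AE: A₁E₁ = 70880000 N, A₂E₂ = 10700000 N, ΣAE = 81570000 N.
σ₁ = P·E₁/ΣAE = -14800·113000/81570000 = -20.5 MPa.

-20.5 MPa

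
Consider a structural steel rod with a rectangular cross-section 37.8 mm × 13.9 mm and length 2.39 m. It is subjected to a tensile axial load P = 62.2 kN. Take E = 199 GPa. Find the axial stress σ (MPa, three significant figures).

118 MPa

A = 525.4 mm².
σ = N/A = 62200/525.4 = 118.4 MPa.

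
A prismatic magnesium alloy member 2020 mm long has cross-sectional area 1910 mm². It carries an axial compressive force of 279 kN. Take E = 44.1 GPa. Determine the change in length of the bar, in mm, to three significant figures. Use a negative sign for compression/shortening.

δ_mech = NL/(AE) = -279000·2020/(1910·44100) = -6.691 mm.

-6.69 mm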